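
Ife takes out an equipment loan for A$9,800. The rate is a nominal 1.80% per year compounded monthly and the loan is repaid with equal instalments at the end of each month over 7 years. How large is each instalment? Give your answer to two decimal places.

A$124.26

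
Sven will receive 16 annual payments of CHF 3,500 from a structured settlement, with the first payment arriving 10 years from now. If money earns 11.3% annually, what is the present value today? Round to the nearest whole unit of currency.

Value one period before first payment (t=9): 3500 × [1 − (1+0.113)^(−16)] / 0.113 = 3500 × 7.253682 = 25,387.8881
Discount back 9 years: 25,387.8881 × (1+0.113)^(−9) = 25,387.8881 × 0.381543 = 9,686.5717

CHF 9,687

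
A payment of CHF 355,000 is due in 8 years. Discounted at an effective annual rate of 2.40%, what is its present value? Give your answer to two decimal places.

PV = FV·(1+i)^(−n) = 355,000 × 0.827181 = 293,649.1175

CHF 293,649.12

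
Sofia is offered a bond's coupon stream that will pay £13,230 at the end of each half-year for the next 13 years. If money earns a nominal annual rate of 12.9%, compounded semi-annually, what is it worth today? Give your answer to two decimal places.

i = 0.129/2 = 0.0645 per half-year; n = 13·2 = 26.
PV = PMT · [1 − (1+i)^(−n)] / i = 13230 · 12.451395 = 164,731.9549

£164,731.95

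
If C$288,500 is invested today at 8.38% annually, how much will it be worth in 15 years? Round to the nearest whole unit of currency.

C$964,679

FV = 288,500 × (1 + 0.0838)^15 = 964,679.4290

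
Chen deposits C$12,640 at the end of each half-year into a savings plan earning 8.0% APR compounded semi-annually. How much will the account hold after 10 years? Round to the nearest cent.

i = 0.08/2 = 0.04 per half-year; n = 10·2 = 20.
Accumulation factor s(20|0.04) = 29.778079; FV = 12640 × 29.778079 = 376,394.9132

C$376,394.91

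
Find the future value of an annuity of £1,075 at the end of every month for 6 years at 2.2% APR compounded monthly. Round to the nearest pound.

i = 0.022/12 = 0.00183333 per month; n = 6·12 = 72.
FV = PMT · [(1+i)^n − 1] / i = 1075 · 76.892957 = 82,659.9293

£82,660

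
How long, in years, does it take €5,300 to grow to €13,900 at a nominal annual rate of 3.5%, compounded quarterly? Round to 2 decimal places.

Periodic rate i = 0.035/4 = 0.00875.
(1+i)^n = 13900/5300 = 2.62264, so n = ln 2.62264 / ln 1.00875 = 110.6736 quarters
= 110.6736/4 years

27.67 years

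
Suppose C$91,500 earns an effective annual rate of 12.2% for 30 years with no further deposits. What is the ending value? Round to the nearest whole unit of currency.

FV = 91,500 × (1 + 0.122)^30 = 2,892,056.6896

C$2,892,057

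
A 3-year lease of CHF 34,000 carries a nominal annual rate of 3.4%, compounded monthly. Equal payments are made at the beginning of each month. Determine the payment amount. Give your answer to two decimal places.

CHF 991.96

i = 0.034/12 = 0.00283333 per month; n = 3·12 = 36.
Annuity-PV factor × (1+i) = 34.275733; PMT = 34000 / 34.275733 = 991.9554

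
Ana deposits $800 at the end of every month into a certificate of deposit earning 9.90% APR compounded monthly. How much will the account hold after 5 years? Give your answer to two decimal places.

$61,786.20

i = 0.099/12 = 0.00825 per month; n = 5·12 = 60.
FV = PMT · [(1+i)^n − 1] / i = 800 · 77.232756 = 61,786.2048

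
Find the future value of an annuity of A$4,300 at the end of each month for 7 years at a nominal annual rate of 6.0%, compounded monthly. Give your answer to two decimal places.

A$447,517.89

With 12 periods per year: i = 0.005, n = 84.
FV = 4300 × [(1+0.005)^84 − 1] / 0.005 = 4300 × 104.073927 = 447,517.8870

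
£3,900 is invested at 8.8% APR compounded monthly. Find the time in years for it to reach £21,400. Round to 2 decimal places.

19.42 years

Periodic rate i = 0.088/12 = 0.00733333.
(1+i)^n = 21400/3900 = 5.48718, so n = ln 5.48718 / ln 1.00733 = 232.9976 months
= 232.9976/12 years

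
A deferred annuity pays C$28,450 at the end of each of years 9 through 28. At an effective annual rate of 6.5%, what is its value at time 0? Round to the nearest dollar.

PV at t=8 (ordinary 20-year annuity): 28450 × a(20|0.065) = 28450 × 11.018507 = 313,476.5312
PV₀ = 313,476.5312 / (1+0.065)^8 = 313,476.5312 / 1.654996 = 189,412.2967

C$189,412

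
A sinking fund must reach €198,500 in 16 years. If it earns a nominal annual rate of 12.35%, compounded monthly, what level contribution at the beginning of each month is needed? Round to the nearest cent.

€329.26

i = 0.1235/12 = 0.0102917 per month; n = 16·12 = 192.
FV-annuity factor × (1+i) = 602.871175; PMT = 198500 / 602.871175 = 329.2577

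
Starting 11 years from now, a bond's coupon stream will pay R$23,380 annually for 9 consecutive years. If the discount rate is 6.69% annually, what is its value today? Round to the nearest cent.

R$80,776.44

PV at t=10 (ordinary 9-year annuity): 23380 × a(9|0.0669) = 23380 × 6.602028 = 154,355.4088
PV₀ = 154,355.4088 / (1+0.0669)^10 = 154,355.4088 / 1.910896 = 80,776.4386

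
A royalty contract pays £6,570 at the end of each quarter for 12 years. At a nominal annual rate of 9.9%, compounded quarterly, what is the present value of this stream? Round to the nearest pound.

£183,357

Periodic rate i = 0.099/4 = 0.02475; n = 12 × 4 = 48 periods.
PV = PMT · [1 − (1+i)^(−n)] / i = 6570 · 27.908234 = 183,357.0949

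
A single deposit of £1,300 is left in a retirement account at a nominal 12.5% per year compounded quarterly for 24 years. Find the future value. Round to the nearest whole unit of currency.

£24,939

Periodic rate i = 0.125/4 = 0.03125; n = 24 × 4 = 96 periods.
FV = PV·(1+i)^n = 1,300 × 19.184051 = 24,939.2657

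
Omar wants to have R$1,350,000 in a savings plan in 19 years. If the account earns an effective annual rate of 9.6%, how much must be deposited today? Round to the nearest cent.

R$236,555.60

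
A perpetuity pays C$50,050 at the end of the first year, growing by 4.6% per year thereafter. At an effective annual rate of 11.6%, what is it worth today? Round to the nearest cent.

PV = PMT / (i − g) = 50050 / (0.116 − 0.046) = 50050 / 0.070000 = 715,000.0000

C$715,000.00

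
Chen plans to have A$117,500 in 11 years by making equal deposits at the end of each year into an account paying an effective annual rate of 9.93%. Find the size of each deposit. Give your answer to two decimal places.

A$6,364.66

PMT = 117500 / ( [(1+0.0993)^11 − 1] / 0.0993 ) = 117500 / 18.461312 = 6,364.6613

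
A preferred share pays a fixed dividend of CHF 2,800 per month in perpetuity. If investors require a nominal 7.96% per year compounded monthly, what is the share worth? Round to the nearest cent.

Periodic rate i = 0.0796/12 = 0.00663333.
PV = PMT / i = 2800 / 0.00663333 = 422,110.5528

CHF 422,110.55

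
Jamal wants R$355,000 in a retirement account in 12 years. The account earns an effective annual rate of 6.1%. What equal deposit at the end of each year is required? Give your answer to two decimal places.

R$20,920.79

PMT = 355000 / ( [(1+0.061)^12 − 1] / 0.061 ) = 355000 / 16.968764 = 20,920.7927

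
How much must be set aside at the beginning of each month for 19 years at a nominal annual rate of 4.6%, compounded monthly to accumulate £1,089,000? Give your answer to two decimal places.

£2,986.45

With 12 periods per year: i = 0.00383333, n = 228.
PMT = 1.089e+06 / ( [(1+0.00383333)^228 − 1] / 0.00383333 × (1+i) ) = 1.089e+06 / 364.647266 = 2,986.4477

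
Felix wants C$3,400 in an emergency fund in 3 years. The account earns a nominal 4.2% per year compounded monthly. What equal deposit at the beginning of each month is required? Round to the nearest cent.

C$88.47

i = 0.042/12 = 0.0035 per month; n = 3·12 = 36.
FV-annuity factor × (1+i) = 38.429081; PMT = 3400 / 38.429081 = 88.4747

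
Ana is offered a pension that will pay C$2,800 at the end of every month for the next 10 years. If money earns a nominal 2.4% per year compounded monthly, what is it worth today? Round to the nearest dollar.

Periodic rate i = 0.024/12 = 0.002; n = 10 × 12 = 120 periods.
Annuity factor a(120|0.002) = 106.591788; PV = 2800 × 106.591788 = 298,457.0078

C$298,457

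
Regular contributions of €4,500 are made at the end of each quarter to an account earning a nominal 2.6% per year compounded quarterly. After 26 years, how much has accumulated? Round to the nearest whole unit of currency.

With 4 periods per year: i = 0.0065, n = 104.
Accumulation factor s(104|0.0065) = 147.954157; FV = 4500 × 147.954157 = 665,793.7064

€665,794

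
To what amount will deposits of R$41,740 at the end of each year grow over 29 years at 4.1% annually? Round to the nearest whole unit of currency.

R$2,246,625

Accumulation factor s(29|0.041) = 53.824261; FV = 41740 × 53.824261 = 2,246,624.6430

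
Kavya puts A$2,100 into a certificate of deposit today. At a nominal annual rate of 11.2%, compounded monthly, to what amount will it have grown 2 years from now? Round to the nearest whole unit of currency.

With 12 periods per year: i = 0.00933333, n = 24.
FV = PV·(1+i)^n = 2,100 × 1.249772 = 2,624.5212

A$2,625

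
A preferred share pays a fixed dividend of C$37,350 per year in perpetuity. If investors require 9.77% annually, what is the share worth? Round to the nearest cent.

C$382,292.73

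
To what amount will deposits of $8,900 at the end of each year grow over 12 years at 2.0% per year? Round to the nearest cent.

$119,367.60

FV = PMT · [(1+i)^n − 1] / i = 8900 · 13.412090 = 119,367.5986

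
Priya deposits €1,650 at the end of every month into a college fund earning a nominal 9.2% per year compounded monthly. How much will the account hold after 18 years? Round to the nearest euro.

€905,061

With 12 periods per year: i = 0.00766667, n = 216.
Accumulation factor s(216|0.00766667) = 548.522091; FV = 1650 × 548.522091 = 905,061.4509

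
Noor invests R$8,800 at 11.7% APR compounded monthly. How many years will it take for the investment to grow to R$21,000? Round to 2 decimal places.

7.47 years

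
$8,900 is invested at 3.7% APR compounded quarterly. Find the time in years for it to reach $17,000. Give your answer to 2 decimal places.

17.57 years

Periodic rate i = 0.037/4 = 0.00925.
(1+i)^n = 17000/8900 = 1.91011, so n = ln 1.91011 / ln 1.00925 = 70.2866 quarters
= 70.2866/4 years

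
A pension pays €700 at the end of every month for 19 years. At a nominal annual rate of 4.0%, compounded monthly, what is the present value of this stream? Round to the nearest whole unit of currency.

With 12 periods per year: i = 0.00333333, n = 228.
Annuity factor a(228|0.00333333) = 159.522640; PV = 700 × 159.522640 = 111,665.8483

€111,666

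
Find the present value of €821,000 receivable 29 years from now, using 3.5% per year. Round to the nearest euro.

Discount factor = (1+0.035)^(−29) = 0.368748; PV = 821,000 × 0.368748 = 302,742.2352

€302,742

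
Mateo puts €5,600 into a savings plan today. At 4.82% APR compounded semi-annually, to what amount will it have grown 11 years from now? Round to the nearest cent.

With 2 periods per year: i = 0.0241, n = 22.
5,600 × (1+0.0241)^22 = 5,600 × 1.688620 = 9,456.2748

€9,456.27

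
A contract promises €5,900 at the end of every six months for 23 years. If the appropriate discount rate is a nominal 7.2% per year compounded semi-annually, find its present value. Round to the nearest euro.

€131,678

Periodic rate i = 0.072/2 = 0.036; n = 23 × 2 = 46 periods.
PV = PMT · [1 − (1+i)^(−n)] / i = 5900 · 22.318330 = 131,678.1445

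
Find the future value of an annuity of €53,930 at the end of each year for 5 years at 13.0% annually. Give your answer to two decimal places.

€349,480.99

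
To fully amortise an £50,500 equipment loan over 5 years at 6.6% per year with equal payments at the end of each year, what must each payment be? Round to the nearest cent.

PMT = 50500 / ( [1 − (1+0.066)^(−5)] / 0.066 ) = 50500 / 4.144488 = 12,184.8588

£12,184.86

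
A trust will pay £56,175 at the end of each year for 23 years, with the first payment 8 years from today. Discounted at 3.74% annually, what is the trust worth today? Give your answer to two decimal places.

PV at t=7 (ordinary 23-year annuity): 56175 × a(23|0.0374) = 56175 × 15.246784 = 856,488.0642
PV₀ = 856,488.0642 / (1+0.0374)^7 = 856,488.0642 / 1.293075 = 662,365.3564

£662,365.36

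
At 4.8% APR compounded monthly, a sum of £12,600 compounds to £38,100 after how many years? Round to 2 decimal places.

23.10 years

Periodic rate i = 0.048/12 = 0.004.
(1+i)^n = 38100/12600 = 3.02381, so n = ln 3.02381 / ln 1.004 = 277.1823 months
= 277.1823/12 years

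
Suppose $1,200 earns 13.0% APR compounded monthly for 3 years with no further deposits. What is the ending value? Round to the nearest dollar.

$1,769

With 12 periods per year: i = 0.0108333, n = 36.
FV = PV·(1+i)^n = 1,200 × 1.473886 = 1,768.6635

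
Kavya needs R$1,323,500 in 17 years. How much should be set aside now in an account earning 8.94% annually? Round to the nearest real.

R$308,701

PV = 1,323,500 / (1 + 0.0894)^17 = 1,323,500 / 4.287314 = 308,701.4289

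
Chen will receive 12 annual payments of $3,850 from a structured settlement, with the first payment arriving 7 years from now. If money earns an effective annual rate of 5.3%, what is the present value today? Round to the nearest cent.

$24,613.12

Value one period before first payment (t=6): 3850 × [1 − (1+0.053)^(−12)] / 0.053 = 3850 × 8.715175 = 33,553.4234
PV₀ = 33,553.4234 / (1+0.053)^6 = 33,553.4234 / 1.363233 = 24,613.1166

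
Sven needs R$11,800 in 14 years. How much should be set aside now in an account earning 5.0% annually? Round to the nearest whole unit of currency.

R$5,960

PV = FV·(1+i)^(−n) = 11,800 × 0.505068 = 5,959.8018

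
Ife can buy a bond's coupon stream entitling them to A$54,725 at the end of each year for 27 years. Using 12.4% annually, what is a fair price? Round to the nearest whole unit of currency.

A$422,534

PV = PMT · [1 − (1+i)^(−n)] / i = 54725 · 7.721047 = 422,534.2883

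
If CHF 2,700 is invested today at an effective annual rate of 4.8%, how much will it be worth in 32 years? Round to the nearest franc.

FV = PV·(1+i)^n = 2,700 × 4.482921 = 12,103.8856

CHF 12,104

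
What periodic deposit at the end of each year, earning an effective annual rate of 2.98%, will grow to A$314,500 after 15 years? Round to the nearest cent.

A$16,934.39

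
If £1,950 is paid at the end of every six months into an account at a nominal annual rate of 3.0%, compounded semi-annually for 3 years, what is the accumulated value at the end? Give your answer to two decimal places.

With 2 periods per year: i = 0.015, n = 6.
FV = PMT · [(1+i)^n − 1] / i = 1950 · 6.229551 = 12,147.6243

£12,147.62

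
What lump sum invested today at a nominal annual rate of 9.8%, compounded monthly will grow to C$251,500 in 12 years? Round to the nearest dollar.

i = 0.098/12 = 0.00816667 per month; n = 12·12 = 144.
PV = 251,500 / (1 + 0.00816667)^144 = 251,500 / 3.225939 = 77,961.8032

C$77,962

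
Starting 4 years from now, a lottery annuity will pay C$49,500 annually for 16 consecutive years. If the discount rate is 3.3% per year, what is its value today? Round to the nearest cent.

C$551,346.54

PV at t=3 (ordinary 16-year annuity): 49500 × a(16|0.033) = 49500 × 12.277796 = 607,750.9078
PV₀ = 607,750.9078 / (1+0.033)^3 = 607,750.9078 / 1.102303 = 551,346.5377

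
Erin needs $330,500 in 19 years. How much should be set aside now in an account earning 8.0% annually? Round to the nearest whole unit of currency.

PV = 330,500 / (1 + 0.08)^19 = 330,500 / 4.315701 = 76,580.8372

$76,581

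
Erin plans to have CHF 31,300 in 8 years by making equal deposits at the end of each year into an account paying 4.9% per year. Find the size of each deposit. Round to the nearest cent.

FV-annuity factor = 9.515022; PMT = 31300 / 9.515022 = 3,289.5351

CHF 3,289.54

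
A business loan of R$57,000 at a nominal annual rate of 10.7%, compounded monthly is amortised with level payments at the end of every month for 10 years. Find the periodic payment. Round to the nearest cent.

R$775.53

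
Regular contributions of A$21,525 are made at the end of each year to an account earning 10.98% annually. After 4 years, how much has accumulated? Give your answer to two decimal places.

A$101,347.19

FV = 21525 × [(1+0.1098)^4 − 1] / 0.1098 = 21525 × 4.708348 = 101,347.1888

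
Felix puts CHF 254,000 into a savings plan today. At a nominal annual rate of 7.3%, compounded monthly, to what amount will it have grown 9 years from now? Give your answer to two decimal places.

Periodic rate i = 0.073/12 = 0.00608333; n = 9 × 12 = 108 periods.
254,000 × (1+0.00608333)^108 = 254,000 × 1.925161 = 488,990.9390

CHF 488,990.94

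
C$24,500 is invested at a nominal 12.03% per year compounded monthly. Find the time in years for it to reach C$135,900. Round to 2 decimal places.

14.31 years

Periodic rate i = 0.1203/12 = 0.010025.
n = ln(135900/24500) / ln(1+0.010025) = ln(5.54694) / 0.009975 = 171.7526 months
= 171.7526/12 years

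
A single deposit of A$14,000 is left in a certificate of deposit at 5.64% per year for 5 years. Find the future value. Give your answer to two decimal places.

A$18,419.17

FV = 14,000 × (1 + 0.0564)^5 = 18,419.1675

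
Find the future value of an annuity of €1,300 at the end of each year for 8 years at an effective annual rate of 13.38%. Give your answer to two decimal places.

€16,816.55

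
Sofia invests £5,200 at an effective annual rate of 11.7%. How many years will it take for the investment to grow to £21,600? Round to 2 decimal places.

n = ln(21600/5200) / ln(1+0.117) = ln(4.15385) / 0.110647 = 12.8701 years

12.87 years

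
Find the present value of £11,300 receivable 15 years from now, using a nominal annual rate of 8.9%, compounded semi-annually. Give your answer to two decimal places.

Periodic rate i = 0.089/2 = 0.0445; n = 15 × 2 = 30 periods.
PV = FV·(1+i)^(−n) = 11,300 × 0.270861 = 3,060.7307

£3,060.73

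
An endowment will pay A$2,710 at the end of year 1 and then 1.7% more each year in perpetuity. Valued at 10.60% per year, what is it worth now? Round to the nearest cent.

PV = PMT / (i − g) = 2710 / (0.106 − 0.017) = 2710 / 0.089000 = 30,449.4382

A$30,449.44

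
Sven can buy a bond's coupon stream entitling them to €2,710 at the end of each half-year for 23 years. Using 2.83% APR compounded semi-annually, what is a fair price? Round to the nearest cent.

With 2 periods per year: i = 0.01415, n = 46.
PV = PMT · [1 − (1+i)^(−n)] / i = 2710 · 33.642326 = 91,170.7044

€91,170.70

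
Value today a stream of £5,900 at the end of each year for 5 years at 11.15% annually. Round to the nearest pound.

PV = PMT · [1 − (1+i)^(−n)] / i = 5900 · 3.681993 = 21,723.7615

£21,724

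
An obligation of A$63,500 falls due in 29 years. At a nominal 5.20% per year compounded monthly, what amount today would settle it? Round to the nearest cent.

Periodic rate i = 0.052/12 = 0.00433333; n = 29 × 12 = 348 periods.
PV = 63,500 / (1 + 0.00433333)^348 = 63,500 / 4.502992 = 14,101.7349

A$14,101.73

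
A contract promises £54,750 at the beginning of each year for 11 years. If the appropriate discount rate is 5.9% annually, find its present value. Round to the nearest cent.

Annuity factor a(11|0.059) × (1+i) = 8.395083; PV = 54750 × 8.395083 = 459,630.8073
(Beginning-of-period payments → annuity-due factor ×(1+i).)

£459,630.81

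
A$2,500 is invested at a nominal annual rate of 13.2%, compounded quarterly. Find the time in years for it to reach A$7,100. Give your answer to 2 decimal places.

Periodic rate i = 0.132/4 = 0.033.
n = ln(7100/2500) / ln(1+0.033) = ln(2.84000) / 0.032467 = 32.1495 quarters
= 32.1495/4 years

8.04 years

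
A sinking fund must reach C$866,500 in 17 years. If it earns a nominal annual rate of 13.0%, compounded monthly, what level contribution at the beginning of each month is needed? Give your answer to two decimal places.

i = 0.13/12 = 0.0108333 per month; n = 17·12 = 204.
PMT = 866500 / ( [(1+0.0108333)^204 − 1] / 0.0108333 × (1+i) ) = 866500 / 747.209559 = 1,159.6479

C$1,159.65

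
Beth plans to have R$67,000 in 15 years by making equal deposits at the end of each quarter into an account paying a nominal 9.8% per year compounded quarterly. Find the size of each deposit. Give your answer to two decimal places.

R$501.55

Periodic rate i = 0.098/4 = 0.0245; n = 15 × 4 = 60 periods.
PMT = 67000 / ( [(1+0.0245)^60 − 1] / 0.0245 ) = 67000 / 133.585761 = 501.5505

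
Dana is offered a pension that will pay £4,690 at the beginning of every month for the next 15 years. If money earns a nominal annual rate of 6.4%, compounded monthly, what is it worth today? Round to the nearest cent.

£544,698.20

With 12 periods per year: i = 0.00533333, n = 180.
Annuity factor a(180|0.00533333) × (1+i) = 116.140342; PV = 4690 × 116.140342 = 544,698.2017
(annuity-due: payments at period start, so ×(1+i).)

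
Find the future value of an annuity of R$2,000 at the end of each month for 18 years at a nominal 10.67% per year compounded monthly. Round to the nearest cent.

R$1,297,251.46

With 12 periods per year: i = 0.00889167, n = 216.
Accumulation factor s(216|0.00889167) = 648.625729; FV = 2000 × 648.625729 = 1,297,251.4578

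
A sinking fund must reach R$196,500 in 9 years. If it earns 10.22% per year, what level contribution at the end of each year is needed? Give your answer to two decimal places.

FV-annuity factor = 13.705791; PMT = 196500 / 13.705791 = 14,337.0050

R$14,337.00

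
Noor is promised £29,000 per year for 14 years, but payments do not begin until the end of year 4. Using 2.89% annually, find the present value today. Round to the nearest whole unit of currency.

PV at t=3 (ordinary 14-year annuity): 29000 × a(14|0.0289) = 29000 × 11.381242 = 330,056.0180
Discount back 3 years: 330,056.0180 × (1+0.0289)^(−3) = 330,056.0180 × 0.918080 = 303,017.8093

£303,018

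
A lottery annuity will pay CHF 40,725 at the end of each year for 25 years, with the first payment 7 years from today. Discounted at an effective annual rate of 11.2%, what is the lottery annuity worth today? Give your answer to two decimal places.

CHF 178,782.51

Value one period before first payment (t=6): 40725 × [1 − (1+0.112)^(−25)] / 0.112 = 40725 × 8.300278 = 338,028.8346
Discount back 6 years: 338,028.8346 × (1+0.112)^(−6) = 338,028.8346 × 0.528897 = 178,782.5077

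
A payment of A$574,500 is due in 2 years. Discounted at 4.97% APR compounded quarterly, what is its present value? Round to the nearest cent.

Periodic rate i = 0.0497/4 = 0.012425; n = 2 × 4 = 8 periods.
PV = 574,500 / (1 + 0.012425)^8 = 574,500 / 1.103832 = 520,459.7481

A$520,459.75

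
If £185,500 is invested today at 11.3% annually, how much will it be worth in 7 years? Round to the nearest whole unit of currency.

£392,473

FV = 185,500 × (1 + 0.113)^7 = 392,473.2524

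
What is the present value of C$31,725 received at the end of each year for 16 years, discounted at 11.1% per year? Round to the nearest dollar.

C$232,765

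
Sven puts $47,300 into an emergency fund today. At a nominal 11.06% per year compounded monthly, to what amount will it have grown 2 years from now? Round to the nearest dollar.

i = 0.1106/12 = 0.00921667 per month; n = 2·12 = 24.
FV = PV·(1+i)^n = 47,300 × 1.246310 = 58,950.4436

$58,950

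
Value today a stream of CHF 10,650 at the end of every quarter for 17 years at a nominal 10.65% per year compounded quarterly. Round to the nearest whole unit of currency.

With 4 periods per year: i = 0.026625, n = 68.
PV = PMT · [1 − (1+i)^(−n)] / i = 10650 · 31.267890 = 333,003.0311

CHF 333,003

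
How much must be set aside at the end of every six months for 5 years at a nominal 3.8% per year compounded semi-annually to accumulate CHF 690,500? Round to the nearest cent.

CHF 63,349.82

With 2 periods per year: i = 0.019, n = 10.
PMT = 690500 / ( [(1+0.019)^10 − 1] / 0.019 ) = 690500 / 10.899794 = 63,349.8225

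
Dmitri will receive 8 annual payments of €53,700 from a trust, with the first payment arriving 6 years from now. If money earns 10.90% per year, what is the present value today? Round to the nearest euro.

€165,328

Value one period before first payment (t=5): 53700 × [1 − (1+0.109)^(−8)] / 0.109 = 53700 × 5.164527 = 277,335.0732
PV₀ = 277,335.0732 / (1+0.109)^5 = 277,335.0732 / 1.677481 = 165,328.2487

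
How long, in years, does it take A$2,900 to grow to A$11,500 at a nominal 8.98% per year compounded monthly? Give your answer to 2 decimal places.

15.40 years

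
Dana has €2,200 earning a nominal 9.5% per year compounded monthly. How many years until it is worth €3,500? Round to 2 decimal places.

4.91 years

Periodic rate i = 0.095/12 = 0.00791667.
(1+i)^n = 3500/2200 = 1.59091, so n = ln 1.59091 / ln 1.00792 = 58.8810 months
= 58.8810/12 years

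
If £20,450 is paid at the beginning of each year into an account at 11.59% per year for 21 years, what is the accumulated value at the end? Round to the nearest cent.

FV = 20450 × [(1+0.1159)^21 − 1] / 0.1159 × (1+i) = 20450 × 86.682158 = 1,772,650.1296
(Beginning-of-period payments → annuity-due factor ×(1+i).)

£1,772,650.13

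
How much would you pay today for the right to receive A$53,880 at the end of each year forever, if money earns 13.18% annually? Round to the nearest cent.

PV = C/r = 53880/0.1318 = 408,801.2140

A$408,801.21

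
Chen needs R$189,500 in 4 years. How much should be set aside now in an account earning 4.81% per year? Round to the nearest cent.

R$157,035.68

PV = 189,500 / (1 + 0.0481)^4 = 189,500 / 1.206732 = 157,035.6767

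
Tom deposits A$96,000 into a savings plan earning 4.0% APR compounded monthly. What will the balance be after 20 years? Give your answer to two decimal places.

Periodic rate i = 0.04/12 = 0.00333333; n = 20 × 12 = 240 periods.
96,000 × (1+0.00333333)^240 = 96,000 × 2.222582 = 213,367.8803

A$213,367.88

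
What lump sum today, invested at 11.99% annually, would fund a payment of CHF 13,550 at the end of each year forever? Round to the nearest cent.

PV = C/r = 13550/0.1199 = 113,010.8424

CHF 113,010.84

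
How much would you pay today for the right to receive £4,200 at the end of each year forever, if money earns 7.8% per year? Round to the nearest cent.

PV = PMT / i = 4200 / 0.078 = 53,846.1538

£53,846.15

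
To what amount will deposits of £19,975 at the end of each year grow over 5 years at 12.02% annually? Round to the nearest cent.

£126,948.56

FV = PMT · [(1+i)^n − 1] / i = 19975 · 6.355372 = 126,948.5640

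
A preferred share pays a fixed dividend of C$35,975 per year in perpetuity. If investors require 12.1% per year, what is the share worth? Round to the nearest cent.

PV = PMT / i = 35975 / 0.121 = 297,314.0496

C$297,314.05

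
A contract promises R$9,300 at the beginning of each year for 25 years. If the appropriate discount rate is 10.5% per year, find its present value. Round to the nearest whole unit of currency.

Annuity factor a(25|0.105) × (1+i) = 9.656616; PV = 9300 × 9.656616 = 89,806.5288
(annuity-due: payments at period start, so ×(1+i).)

R$89,807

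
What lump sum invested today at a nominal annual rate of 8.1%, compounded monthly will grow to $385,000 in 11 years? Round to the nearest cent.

i = 0.081/12 = 0.00675 per month; n = 11·12 = 132.
Discount factor = (1+0.00675)^(−132) = 0.411475; PV = 385,000 × 0.411475 = 158,417.9820

$158,417.98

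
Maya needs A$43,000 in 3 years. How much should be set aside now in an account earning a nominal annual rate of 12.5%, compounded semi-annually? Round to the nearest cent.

With 2 periods per year: i = 0.0625, n = 6.
PV = 43,000 / (1 + 0.0625)^6 = 43,000 / 1.438711 = 29,887.8602

A$29,887.86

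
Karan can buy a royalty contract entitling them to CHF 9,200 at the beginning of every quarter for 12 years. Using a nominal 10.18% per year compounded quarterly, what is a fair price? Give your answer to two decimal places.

CHF 259,745.24

With 4 periods per year: i = 0.02545, n = 48.
PV = 9200 × [1 − (1+0.02545)^(−48)] / 0.02545 × (1+i) = 9200 × 28.233178 = 259,745.2362
(Beginning-of-period payments → annuity-due factor ×(1+i).)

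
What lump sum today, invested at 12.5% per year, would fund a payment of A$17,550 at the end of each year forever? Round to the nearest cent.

A$140,400.00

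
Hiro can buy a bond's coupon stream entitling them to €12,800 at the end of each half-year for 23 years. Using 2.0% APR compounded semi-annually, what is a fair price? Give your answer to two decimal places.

€470,108.62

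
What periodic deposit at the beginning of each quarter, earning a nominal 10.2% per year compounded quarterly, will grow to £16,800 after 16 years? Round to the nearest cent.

£104.16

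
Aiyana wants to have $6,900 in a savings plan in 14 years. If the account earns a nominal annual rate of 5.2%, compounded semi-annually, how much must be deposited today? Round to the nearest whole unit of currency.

Periodic rate i = 0.052/2 = 0.026; n = 14 × 2 = 28 periods.
Discount factor = (1+0.026)^(−28) = 0.487387; PV = 6,900 × 0.487387 = 3,362.9700

$3,363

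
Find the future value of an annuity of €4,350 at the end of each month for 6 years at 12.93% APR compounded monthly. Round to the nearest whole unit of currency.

Periodic rate i = 0.1293/12 = 0.010775; n = 6 × 12 = 72 periods.
FV = PMT · [(1+i)^n − 1] / i = 4350 · 107.965954 = 469,651.9010

€469,652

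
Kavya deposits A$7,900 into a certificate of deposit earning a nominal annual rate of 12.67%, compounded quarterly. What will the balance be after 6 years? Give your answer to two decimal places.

A$16,697.71

Periodic rate i = 0.1267/4 = 0.031675; n = 6 × 4 = 24 periods.
FV = 7,900 × (1 + 0.031675)^24 = 16,697.7076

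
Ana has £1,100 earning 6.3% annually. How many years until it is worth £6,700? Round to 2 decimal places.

29.57 years

n = ln(6700/1100) / ln(1+0.063) = ln(6.09091) / 0.061095 = 29.5735 years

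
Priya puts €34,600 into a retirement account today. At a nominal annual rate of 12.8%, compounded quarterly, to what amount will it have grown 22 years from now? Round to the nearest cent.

Periodic rate i = 0.128/4 = 0.032; n = 22 × 4 = 88 periods.
34,600 × (1+0.032)^88 = 34,600 × 15.988708 = 553,209.2847

€553,209.28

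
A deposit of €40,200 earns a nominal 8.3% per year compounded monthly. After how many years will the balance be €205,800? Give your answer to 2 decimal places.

Periodic rate i = 0.083/12 = 0.00691667.
(1+i)^n = 205800/40200 = 5.11940, so n = ln 5.11940 / ln 1.00692 = 236.9174 months
= 236.9174/12 years

19.74 years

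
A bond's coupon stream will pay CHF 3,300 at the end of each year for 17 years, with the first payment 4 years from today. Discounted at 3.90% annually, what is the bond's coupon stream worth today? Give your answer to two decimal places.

Value one period before first payment (t=3): 3300 × [1 − (1+0.039)^(−17)] / 0.039 = 3300 × 12.260564 = 40,459.8625
PV₀ = 40,459.8625 / (1+0.039)^3 = 40,459.8625 / 1.121622 = 36,072.6261

CHF 36,072.63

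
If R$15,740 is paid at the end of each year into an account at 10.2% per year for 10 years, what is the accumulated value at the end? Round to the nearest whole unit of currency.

FV = PMT · [(1+i)^n − 1] / i = 15740 · 16.091070 = 253,273.4413

R$253,273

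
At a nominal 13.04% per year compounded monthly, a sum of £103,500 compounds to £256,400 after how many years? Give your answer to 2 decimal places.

6.99 years

Periodic rate i = 0.1304/12 = 0.0108667.
n = ln(256400/103500) / ln(1+0.0108667) = ln(2.47729) / 0.010808 = 83.9344 months
= 83.9344/12 years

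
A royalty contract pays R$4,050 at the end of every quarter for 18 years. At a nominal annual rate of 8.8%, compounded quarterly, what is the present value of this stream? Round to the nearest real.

R$145,670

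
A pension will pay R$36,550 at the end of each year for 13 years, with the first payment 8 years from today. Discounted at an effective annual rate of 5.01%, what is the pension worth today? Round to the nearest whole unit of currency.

R$243,692

Value one period before first payment (t=7): 36550 × [1 − (1+0.0501)^(−13)] / 0.0501 = 36550 × 9.387920 = 343,128.4820
Discount back 7 years: 343,128.4820 × (1+0.0501)^(−7) = 343,128.4820 × 0.710208 = 243,692.4979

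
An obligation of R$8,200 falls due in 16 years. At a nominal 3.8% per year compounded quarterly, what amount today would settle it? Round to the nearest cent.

R$4,477.23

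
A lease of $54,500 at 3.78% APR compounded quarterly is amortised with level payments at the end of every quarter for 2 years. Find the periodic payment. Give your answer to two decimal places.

i = 0.0378/4 = 0.00945 per quarter; n = 2·4 = 8.
Annuity-PV factor = 7.670244; PMT = 54500 / 7.670244 = 7,105.3802

$7,105.38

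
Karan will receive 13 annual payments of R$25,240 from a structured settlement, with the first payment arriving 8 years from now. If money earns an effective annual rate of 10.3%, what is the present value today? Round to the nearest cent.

R$88,880.10

Value one period before first payment (t=7): 25240 × [1 − (1+0.103)^(−13)] / 0.103 = 25240 × 6.994292 = 176,535.9413
PV₀ = 176,535.9413 / (1+0.103)^7 = 176,535.9413 / 1.986226 = 88,880.1033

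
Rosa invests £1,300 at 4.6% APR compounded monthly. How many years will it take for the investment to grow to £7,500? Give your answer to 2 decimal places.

38.17 years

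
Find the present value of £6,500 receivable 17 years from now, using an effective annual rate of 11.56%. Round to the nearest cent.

PV = FV·(1+i)^(−n) = 6,500 × 0.155724 = 1,012.2057

£1,012.21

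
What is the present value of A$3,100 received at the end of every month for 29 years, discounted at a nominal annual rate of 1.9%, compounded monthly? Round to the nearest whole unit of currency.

Periodic rate i = 0.019/12 = 0.00158333; n = 29 × 12 = 348 periods.
Annuity factor a(348|0.00158333) = 267.395143; PV = 3100 × 267.395143 = 828,924.9424

A$828,925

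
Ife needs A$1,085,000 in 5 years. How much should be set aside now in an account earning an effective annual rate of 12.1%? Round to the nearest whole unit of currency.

Discount factor = (1+0.121)^(−5) = 0.564900; PV = 1,085,000 × 0.564900 = 612,917.0113

A$612,917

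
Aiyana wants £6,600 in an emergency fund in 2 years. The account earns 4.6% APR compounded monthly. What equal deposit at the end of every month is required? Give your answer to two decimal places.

i = 0.046/12 = 0.00383333 per month; n = 2·12 = 24.
FV-annuity factor = 25.088349; PMT = 6600 / 25.088349 = 263.0703

£263.07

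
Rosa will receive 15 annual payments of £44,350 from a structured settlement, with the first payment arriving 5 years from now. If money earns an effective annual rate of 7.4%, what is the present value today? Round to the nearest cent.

PV at t=4 (ordinary 15-year annuity): 44350 × a(15|0.074) = 44350 × 8.882201 = 393,925.6274
PV₀ = 393,925.6274 / (1+0.074)^4 = 393,925.6274 / 1.330507 = 296,071.8449

£296,071.84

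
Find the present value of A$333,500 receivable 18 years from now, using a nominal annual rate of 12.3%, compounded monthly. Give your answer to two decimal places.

i = 0.123/12 = 0.01025 per month; n = 18·12 = 216.
Discount factor = (1+0.01025)^(−216) = 0.110501; PV = 333,500 × 0.110501 = 36,852.1024

A$36,852.10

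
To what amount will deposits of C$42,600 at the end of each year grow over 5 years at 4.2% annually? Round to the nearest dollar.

FV = 42600 × [(1+0.042)^5 − 1] / 0.042 = 42600 × 5.438014 = 231,659.3773

C$231,659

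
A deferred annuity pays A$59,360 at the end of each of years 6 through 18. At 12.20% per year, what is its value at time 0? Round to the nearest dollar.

A$212,362

Value one period before first payment (t=5): 59360 × [1 − (1+0.122)^(−13)] / 0.122 = 59360 × 6.361312 = 377,607.4556
Discount back 5 years: 377,607.4556 × (1+0.122)^(−5) = 377,607.4556 × 0.562388 = 212,361.7404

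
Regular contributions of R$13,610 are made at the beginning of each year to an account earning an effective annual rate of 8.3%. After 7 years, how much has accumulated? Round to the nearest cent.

FV = 13610 × [(1+0.083)^7 − 1] / 0.083 × (1+i) = 13610 × 9.752580 = 132,732.6096
(annuity-due: payments at period start, so ×(1+i).)

R$132,732.61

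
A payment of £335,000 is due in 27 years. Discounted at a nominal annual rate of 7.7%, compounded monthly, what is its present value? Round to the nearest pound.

i = 0.077/12 = 0.00641667 per month; n = 27·12 = 324.
Discount factor = (1+0.00641667)^(−324) = 0.125889; PV = 335,000 × 0.125889 = 42,172.6649

£42,173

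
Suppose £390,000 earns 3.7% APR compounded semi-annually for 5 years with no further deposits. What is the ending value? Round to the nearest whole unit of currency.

£468,463

With 2 periods per year: i = 0.0185, n = 10.
FV = PV·(1+i)^n = 390,000 × 1.201186 = 468,462.6172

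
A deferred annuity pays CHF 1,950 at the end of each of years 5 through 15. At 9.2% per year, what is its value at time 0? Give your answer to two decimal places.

CHF 9,244.65

PV at t=4 (ordinary 11-year annuity): 1950 × a(11|0.092) = 1950 × 6.741342 = 13,145.6173
PV₀ = 13,145.6173 / (1+0.092)^4 = 13,145.6173 / 1.421970 = 9,244.6491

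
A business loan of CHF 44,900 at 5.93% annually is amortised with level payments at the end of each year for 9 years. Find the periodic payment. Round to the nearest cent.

Annuity-PV factor = 6.822462; PMT = 44900 / 6.822462 = 6,581.2018

CHF 6,581.20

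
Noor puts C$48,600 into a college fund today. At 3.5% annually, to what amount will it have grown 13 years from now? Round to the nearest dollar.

C$76,008

FV = PV·(1+i)^n = 48,600 × 1.563956 = 76,008.2645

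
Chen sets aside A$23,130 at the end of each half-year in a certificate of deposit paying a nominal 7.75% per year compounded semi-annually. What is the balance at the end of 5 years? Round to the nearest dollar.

i = 0.0775/2 = 0.03875 per half-year; n = 5·2 = 10.
FV = PMT · [(1+i)^n − 1] / i = 23130 · 11.936743 = 276,096.8750

A$276,097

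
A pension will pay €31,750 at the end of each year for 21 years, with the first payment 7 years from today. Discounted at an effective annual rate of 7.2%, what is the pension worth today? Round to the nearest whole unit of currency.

€223,088

Value one period before first payment (t=6): 31750 × [1 − (1+0.072)^(−21)] / 0.072 = 31750 × 10.663538 = 338,567.3215
Discount back 6 years: 338,567.3215 × (1+0.072)^(−6) = 338,567.3215 × 0.658918 = 223,088.0594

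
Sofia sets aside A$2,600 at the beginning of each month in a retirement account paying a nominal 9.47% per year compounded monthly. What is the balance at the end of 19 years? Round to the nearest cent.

A$1,661,259.72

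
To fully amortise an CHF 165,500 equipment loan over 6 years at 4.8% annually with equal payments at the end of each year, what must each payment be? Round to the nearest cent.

Annuity-PV factor = 5.108318; PMT = 165500 / 5.108318 = 32,398.1372

CHF 32,398.14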